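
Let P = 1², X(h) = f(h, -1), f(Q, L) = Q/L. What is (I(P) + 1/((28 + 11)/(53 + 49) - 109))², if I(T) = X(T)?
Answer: 13890529/13638249 ≈ 1.0185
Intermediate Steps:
X(h) = -h (X(h) = h/(-1) = h*(-1) = -h)
P = 1
I(T) = -T
(I(P) + 1/((28 + 11)/(53 + 49) - 109))² = (-1*1 + 1/((28 + 11)/(53 + 49) - 109))² = (-1 + 1/(39/102 - 109))² = (-1 + 1/(39*(1/102) - 109))² = (-1 + 1/(13/34 - 109))² = (-1 + 1/(-3693/34))² = (-1 - 34/3693)² = (-3727/3693)² = 13890529/13638249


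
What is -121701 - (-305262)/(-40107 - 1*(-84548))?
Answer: -5408208879/44441 ≈ -1.2169e+5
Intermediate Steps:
-121701 - (-305262)/(-40107 - 1*(-84548)) = -121701 - (-305262)/(-40107 + 84548) = -121701 - (-305262)/44441 = -121701 - 1*(-305262/44441) = -121701 + 305262/44441 = -5408208879/44441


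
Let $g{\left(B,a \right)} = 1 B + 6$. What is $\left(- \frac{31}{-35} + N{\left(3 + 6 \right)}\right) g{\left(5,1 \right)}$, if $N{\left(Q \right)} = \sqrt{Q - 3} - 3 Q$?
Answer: $- \frac{10054}{35} + 11 \sqrt{6} \approx -260.31$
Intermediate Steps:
$g{\left(B,a \right)} = 6 + B$ ($g{\left(B,a \right)} = B + 6 = 6 + B$)
$N{\left(Q \right)} = \sqrt{-3 + Q} - 3 Q$
$\left(- \frac{31}{-35} + N{\left(3 + 6 \right)}\right) g{\left(5,1 \right)} = \left(- \frac{31}{-35} + \left(\sqrt{-3 + \left(3 + 6\right)} - 3 \left(3 + 6\right)\right)\right) \left(6 + 5\right) = \left(\left(-31\right) \left(- \frac{1}{35}\right) + \left(\sqrt{-3 + 9} - 27\right)\right) 11 = \left(\frac{31}{35} - \left(27 - \sqrt{6}\right)\right) 11 = \left(- \frac{914}{35} + \sqrt{6}\right) 11 = - \frac{10054}{35} + 11 \sqrt{6}$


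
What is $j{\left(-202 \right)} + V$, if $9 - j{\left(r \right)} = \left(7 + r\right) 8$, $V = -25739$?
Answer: $-24170$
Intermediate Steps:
$j{\left(r \right)} = -47 - 8 r$ ($j{\left(r \right)} = 9 - \left(7 + r\right) 8 = 9 - \left(56 + 8 r\right) = -47 - 8 r$)
$j{\left(-202 \right)} + V = \left(-47 - -1616\right) - 25739 = \left(-47 + 1616\right) - 25739 = 1569 - 25739 = -24170$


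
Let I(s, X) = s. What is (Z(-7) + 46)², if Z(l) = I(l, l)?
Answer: 1521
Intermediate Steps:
Z(l) = l
(Z(-7) + 46)² = (-7 + 46)² = 39² = 1521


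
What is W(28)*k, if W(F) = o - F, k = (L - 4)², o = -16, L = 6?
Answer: -176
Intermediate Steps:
k = 4 (k = (6 - 4)² = 2² = 4)
W(F) = -16 - F
W(28)*k = (-16 - 1*28)*4 = (-16 - 28)*4 = -44*4 = -176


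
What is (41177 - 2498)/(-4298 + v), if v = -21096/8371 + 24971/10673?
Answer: -3455724314757/384015274901 ≈ -8.9989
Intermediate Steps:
v = -16125367/89343683 (v = -21096*1/8371 + 24971*(1/10673) = -21096/8371 + 24971/10673 = -16125367/89343683 ≈ -0.18049)
(41177 - 2498)/(-4298 + v) = (41177 - 2498)/(-4298 - 16125367/89343683) = 38679/(-384015274901/89343683) = 38679*(-89343683/384015274901) = -3455724314757/384015274901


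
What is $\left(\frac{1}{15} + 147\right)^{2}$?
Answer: $\frac{4866436}{225} \approx 21629.0$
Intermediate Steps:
$\left(\frac{1}{15} + 147\right)^{2} = \left(\frac{2206}{15}\right)^{2} = \frac{4866436}{225}$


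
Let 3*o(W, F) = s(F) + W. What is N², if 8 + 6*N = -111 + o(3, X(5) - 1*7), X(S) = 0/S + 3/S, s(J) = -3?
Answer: 14161/36 ≈ 393.36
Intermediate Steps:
X(S) = 3/S (X(S) = 0 + 3/S = 3/S)
o(W, F) = -1 + W/3 (o(W, F) = (-3 + W)/3 = -1 + W/3)
N = -119/6 (N = -4/3 + (-111 + (-1 + (⅓)*3))/6 = -4/3 + (-111 + (-1 + 1))/6 = -4/3 + (-111 + 0)/6 = -4/3 + (⅙)*(-111) = -4/3 - 37/2 = -119/6 ≈ -19.833)
N² = (-119/6)² = 14161/36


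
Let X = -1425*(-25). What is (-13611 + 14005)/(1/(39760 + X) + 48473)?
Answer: 14850845/1827068553 ≈ 0.0081282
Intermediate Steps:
X = 35625
(-13611 + 14005)/(1/(39760 + X) + 48473) = (-13611 + 14005)/(1/(39760 + 35625) + 48473) = 394/(1/75385 + 48473) = 394/(3654137106/75385) = 394*(75385/3654137106) = 14850845/1827068553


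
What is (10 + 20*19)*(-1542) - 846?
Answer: -602226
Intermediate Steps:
(10 + 20*19)*(-1542) - 846 = (10 + 380)*(-1542) - 846 = 390*(-1542) - 846 = -601380 - 846 = -602226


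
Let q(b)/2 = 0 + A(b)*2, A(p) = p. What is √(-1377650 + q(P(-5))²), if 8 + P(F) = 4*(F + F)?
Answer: I*√1340786 ≈ 1157.9*I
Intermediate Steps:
P(F) = -8 + 8*F (P(F) = -8 + 4*(F + F) = -8 + 4*(2*F) = -8 + 8*F)
q(b) = 4*b (q(b) = 2*(0 + b*2) = 2*(0 + 2*b) = 2*(2*b) = 4*b)
√(-1377650 + q(P(-5))²) = √(-1377650 + (4*(-8 + 8*(-5)))²) = √(-1377650 + (4*(-8 - 40))²) = √(-1377650 + (4*(-48))²) = √(-1377650 + (-192)²) = √(-1377650 + 36864) = √(-1340786) = I*√1340786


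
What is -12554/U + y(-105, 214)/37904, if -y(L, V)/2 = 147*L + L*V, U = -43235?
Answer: 1876746083/819389720 ≈ 2.2904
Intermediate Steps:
y(L, V) = -294*L - 2*L*V (y(L, V) = -2*(147*L + L*V) = -294*L - 2*L*V)
-12554/U + y(-105, 214)/37904 = -12554/(-43235) - 2*(-105)*(147 + 214)/37904 = -12554*(-1/43235) - 2*(-105)*361*(1/37904) = 12554/43235 + 75810*(1/37904) = 12554/43235 + 37905/18952 = 1876746083/819389720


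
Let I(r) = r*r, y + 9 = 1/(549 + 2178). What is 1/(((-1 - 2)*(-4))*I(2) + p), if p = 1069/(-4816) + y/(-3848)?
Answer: 6317084592/301832641297 ≈ 0.020929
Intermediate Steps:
y = -24542/2727 (y = -9 + 1/(549 + 2178) = -9 + 1/2727 = -24542/2727 ≈ -8.9996)
I(r) = r**2
p = -1387419119/6317084592 (p = 1069/(-4816) - 24542/2727/(-3848) = 1069*(-1/4816) - 24542/2727*(-1/3848) = -1069/4816 + 12271/5246748 = -1387419119/6317084592 ≈ -0.21963)
1/(((-1 - 2)*(-4))*I(2) + p) = 1/(((-1 - 2)*(-4))*2**2 - 1387419119/6317084592) = 1/(-3*(-4)*4 - 1387419119/6317084592) = 1/(12*4 - 1387419119/6317084592) = 1/(48 - 1387419119/6317084592) = 1/(301832641297/6317084592) = 6317084592/301832641297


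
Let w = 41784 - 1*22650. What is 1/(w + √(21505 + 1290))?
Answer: 19134/366087161 - √22795/366087161 ≈ 5.1854e-5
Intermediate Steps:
w = 19134 (w = 41784 - 22650 = 19134)
1/(w + √(21505 + 1290)) = 1/(19134 + √(21505 + 1290)) = 1/(19134 + √22795)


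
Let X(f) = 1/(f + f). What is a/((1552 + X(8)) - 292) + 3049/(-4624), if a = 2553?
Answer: 127410263/93224464 ≈ 1.3667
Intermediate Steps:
X(f) = 1/(2*f)
a/((1552 + X(8)) - 292) + 3049/(-4624) = 2553/((1552 + (½)/8) - 292) + 3049/(-4624) = 2553/((1552 + (½)*(⅛)) - 292) + 3049*(-1/4624) = 2553/((1552 + 1/16) - 292) - 3049/4624 = 2553/(24833/16 - 292) - 3049/4624 = 2553/(20161/16) - 3049/4624 = 2553*(16/20161) - 3049/4624 = 40848/20161 - 3049/4624 = 127410263/93224464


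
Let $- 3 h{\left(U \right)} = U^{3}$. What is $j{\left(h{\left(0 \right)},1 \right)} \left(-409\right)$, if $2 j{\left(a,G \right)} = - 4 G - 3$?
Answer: $\frac{2863}{2} \approx 1431.5$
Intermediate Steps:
$h{\left(U \right)} = - \frac{U^{3}}{3}$
$j{\left(a,G \right)} = - \frac{3}{2} - 2 G$ ($j{\left(a,G \right)} = \frac{- 4 G - 3}{2} = \frac{-3 - 4 G}{2} = - \frac{3}{2} - 2 G$)
$j{\left(h{\left(0 \right)},1 \right)} \left(-409\right) = \left(- \frac{3}{2} - 2\right) \left(-409\right) = \left(- \frac{7}{2}\right) \left(-409\right) = \frac{2863}{2}$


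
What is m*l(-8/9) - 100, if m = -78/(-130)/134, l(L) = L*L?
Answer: -904468/9045 ≈ -99.996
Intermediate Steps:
l(L) = L²
m = 3/670 (m = -78*(-1/130)*(1/134) = (⅗)*(1/134) = 3/670 ≈ 0.0044776)
m*l(-8/9) - 100 = 3*(-8/9)²/670 - 100 = (3/670)*(64/81) - 100 = 32/9045 - 100 = -904468/9045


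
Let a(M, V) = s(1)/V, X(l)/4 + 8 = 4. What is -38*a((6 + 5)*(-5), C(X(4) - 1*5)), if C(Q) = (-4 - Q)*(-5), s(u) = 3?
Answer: 114/85 ≈ 1.3412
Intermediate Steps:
X(l) = -16 (X(l) = -32 + 4*4 = -32 + 16 = -16)
C(Q) = 20 + 5*Q
a(M, V) = 3/V
-38*a((6 + 5)*(-5), C(X(4) - 1*5)) = -114/(20 + 5*(-16 - 1*5)) = -114/(20 + 5*(-16 - 5)) = -114/(20 + 5*(-21)) = -114/(20 - 105) = -114/(-85) = -114*(-1)/85 = -38*(-3/85) = 114/85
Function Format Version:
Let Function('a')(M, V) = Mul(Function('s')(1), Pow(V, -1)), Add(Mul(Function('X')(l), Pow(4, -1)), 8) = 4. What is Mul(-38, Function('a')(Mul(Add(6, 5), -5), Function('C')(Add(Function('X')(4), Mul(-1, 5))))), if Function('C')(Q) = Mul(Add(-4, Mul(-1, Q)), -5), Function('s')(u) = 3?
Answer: Rational(114, 85) ≈ 1.3412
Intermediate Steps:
Function('X')(l) = -16 (Function('X')(l) = Add(-32, Mul(4, 4)) = Add(-32, 16) = -16)
Function('C')(Q) = Add(20, Mul(5, Q))
Function('a')(M, V) = Mul(3, Pow(V, -1))
Mul(-38, Function('a')(Mul(Add(6, 5), -5), Function('C')(Add(Function('X')(4), Mul(-1, 5))))) = Mul(-38, Mul(3, Pow(Add(20, Mul(5, Add(-16, Mul(-1, 5)))), -1))) = Mul(-38, Mul(3, Pow(Add(20, Mul(5, Add(-16, -5))), -1))) = Mul(-38, Mul(3, Pow(Add(20, Mul(5, -21)), -1))) = Mul(-38, Mul(3, Pow(Add(20, -105), -1))) = Mul(-38, Mul(3, Pow(-85, -1))) = Mul(-38, Mul(3, Rational(-1, 85))) = Mul(-38, Rational(-3, 85)) = Rational(114, 85)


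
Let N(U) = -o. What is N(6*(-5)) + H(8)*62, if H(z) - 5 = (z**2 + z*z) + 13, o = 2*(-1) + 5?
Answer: 9049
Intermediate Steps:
o = 3 (o = -2 + 5 = 3)
H(z) = 18 + 2*z**2 (H(z) = 5 + ((z**2 + z*z) + 13) = 5 + ((z**2 + z**2) + 13) = 5 + (2*z**2 + 13) = 5 + (13 + 2*z**2) = 18 + 2*z**2)
N(U) = -3 (N(U) = -1*3 = -3)
N(6*(-5)) + H(8)*62 = -3 + (18 + 2*8**2)*62 = -3 + (18 + 2*64)*62 = -3 + (18 + 128)*62 = -3 + 146*62 = -3 + 9052 = 9049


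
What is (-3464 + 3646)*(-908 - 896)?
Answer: -328328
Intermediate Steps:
(-3464 + 3646)*(-908 - 896) = 182*(-1804) = -328328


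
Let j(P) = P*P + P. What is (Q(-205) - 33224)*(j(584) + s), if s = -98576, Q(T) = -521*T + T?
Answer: 17835064064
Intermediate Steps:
Q(T) = -520*T
j(P) = P + P² (j(P) = P² + P = P + P²)
(Q(-205) - 33224)*(j(584) + s) = (-520*(-205) - 33224)*(584*(1 + 584) - 98576) = (106600 - 33224)*(584*585 - 98576) = 73376*(341640 - 98576) = 73376*243064 = 17835064064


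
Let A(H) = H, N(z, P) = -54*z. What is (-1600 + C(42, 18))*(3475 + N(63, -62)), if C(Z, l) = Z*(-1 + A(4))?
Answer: -107602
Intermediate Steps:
C(Z, l) = 3*Z (C(Z, l) = Z*(-1 + 4) = Z*3 = 3*Z)
(-1600 + C(42, 18))*(3475 + N(63, -62)) = (-1600 + 3*42)*(3475 - 54*63) = (-1600 + 126)*(3475 - 3402) = -1474*73 = -107602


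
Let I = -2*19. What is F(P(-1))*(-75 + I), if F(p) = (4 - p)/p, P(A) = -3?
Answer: 791/3 ≈ 263.67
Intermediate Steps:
I = -38
F(p) = (4 - p)/p
F(P(-1))*(-75 + I) = ((4 - 1*(-3))/(-3))*(-75 - 38) = -(4 + 3)/3*(-113) = -⅓*7*(-113) = -7/3*(-113) = 791/3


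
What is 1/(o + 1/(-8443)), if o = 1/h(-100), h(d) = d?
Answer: -844300/8543 ≈ -98.829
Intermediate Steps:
o = -1/100 (o = 1/(-100) = -1/100 ≈ -0.010000)
1/(o + 1/(-8443)) = 1/(-1/100 + 1/(-8443)) = 1/(-1/100 - 1/8443) = 1/(-8543/844300) = -844300/8543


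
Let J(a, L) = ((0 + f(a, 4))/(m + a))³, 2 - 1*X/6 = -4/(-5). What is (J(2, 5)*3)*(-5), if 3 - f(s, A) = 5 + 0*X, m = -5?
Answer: -40/9 ≈ -4.4444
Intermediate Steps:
X = 36/5 (X = 12 - (-24)/(-5) = 12 - (-24)*(-1)/5 = 12 - 6*⅘ = 12 - 24/5 = 36/5 ≈ 7.2000)
f(s, A) = -2 (f(s, A) = 3 - (5 + 0*(36/5)) = 3 - (5 + 0) = 3 - 1*5 = 3 - 5 = -2)
J(a, L) = -8/(-5 + a)³ (J(a, L) = ((0 - 2)/(-5 + a))³ = (-2/(-5 + a))³ = -8/(-5 + a)³)
(J(2, 5)*3)*(-5) = (-8/(-5 + 2)³*3)*(-5) = (-8/(-3)³*3)*(-5) = (-8*(-1/27)*3)*(-5) = ((8/27)*3)*(-5) = (8/9)*(-5) = -40/9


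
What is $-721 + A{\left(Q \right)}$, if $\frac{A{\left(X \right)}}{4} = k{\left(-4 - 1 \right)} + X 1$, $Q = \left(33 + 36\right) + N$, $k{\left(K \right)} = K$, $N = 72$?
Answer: $-177$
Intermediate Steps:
$Q = 141$ ($Q = \left(33 + 36\right) + 72 = 69 + 72 = 141$)
$A{\left(X \right)} = -20 + 4 X$ ($A{\left(X \right)} = 4 \left(\left(-4 - 1\right) + X 1\right) = 4 \left(-5 + X\right) = -20 + 4 X$)
$-721 + A{\left(Q \right)} = -721 + \left(-20 + 4 \cdot 141\right) = -721 + \left(-20 + 564\right) = -721 + 544 = -177$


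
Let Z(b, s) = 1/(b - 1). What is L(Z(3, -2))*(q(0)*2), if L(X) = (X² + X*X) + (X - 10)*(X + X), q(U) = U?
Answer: 0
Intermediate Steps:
Z(b, s) = 1/(-1 + b)
L(X) = 2*X² + 2*X*(-10 + X) (L(X) = (X² + X²) + (-10 + X)*(2*X) = 2*X² + 2*X*(-10 + X))
L(Z(3, -2))*(q(0)*2) = (4*(-5 + 1/(-1 + 3))/(-1 + 3))*(0*2) = (4*(-5 + 1/2)/2)*0 = (4*(½)*(-5 + ½))*0 = (4*(½)*(-9/2))*0 = -9*0 = 0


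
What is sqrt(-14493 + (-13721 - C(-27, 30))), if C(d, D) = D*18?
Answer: I*sqrt(28754) ≈ 169.57*I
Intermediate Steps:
C(d, D) = 18*D
sqrt(-14493 + (-13721 - C(-27, 30))) = sqrt(-14493 + (-13721 - 18*30)) = sqrt(-14493 + (-13721 - 1*540)) = sqrt(-14493 + (-13721 - 540)) = sqrt(-14493 - 14261) = sqrt(-28754) = I*sqrt(28754)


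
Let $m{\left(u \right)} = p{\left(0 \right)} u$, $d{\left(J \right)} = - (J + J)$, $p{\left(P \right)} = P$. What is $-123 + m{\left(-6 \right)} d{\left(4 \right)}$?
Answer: $-123$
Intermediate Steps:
$d{\left(J \right)} = - 2 J$
$m{\left(u \right)} = 0$ ($m{\left(u \right)} = 0 u = 0$)
$-123 + m{\left(-6 \right)} d{\left(4 \right)} = -123 + 0 \left(\left(-2\right) 4\right) = -123 + 0 \left(-8\right) = -123 + 0 = -123$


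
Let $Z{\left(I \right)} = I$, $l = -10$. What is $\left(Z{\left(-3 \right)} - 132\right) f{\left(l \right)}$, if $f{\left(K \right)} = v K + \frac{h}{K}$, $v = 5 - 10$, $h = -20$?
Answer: $-7020$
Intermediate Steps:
$v = -5$ ($v = 5 - 10 = -5$)
$f{\left(K \right)} = - \frac{20}{K} - 5 K$ ($f{\left(K \right)} = - 5 K - \frac{20}{K} = - \frac{20}{K} - 5 K$)
$\left(Z{\left(-3 \right)} - 132\right) f{\left(l \right)} = \left(-3 - 132\right) \left(- \frac{20}{-10} - -50\right) = - 135 \left(\left(-20\right) \left(- \frac{1}{10}\right) + 50\right) = - 135 \left(2 + 50\right) = \left(-135\right) 52 = -7020$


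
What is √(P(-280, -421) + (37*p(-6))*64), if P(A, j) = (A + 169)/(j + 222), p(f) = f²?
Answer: √3375928137/199 ≈ 291.97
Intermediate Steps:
P(A, j) = (169 + A)/(222 + j)
√(P(-280, -421) + (37*p(-6))*64) = √((169 - 280)/(222 - 421) + (37*(-6)²)*64) = √(-111/(-199) + (37*36)*64) = √(-1/199*(-111) + 1332*64) = √(111/199 + 85248) = √(16964463/199) = √3375928137/199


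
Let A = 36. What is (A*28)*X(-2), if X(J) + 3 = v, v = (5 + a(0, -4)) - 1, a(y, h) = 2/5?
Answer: 7056/5 ≈ 1411.2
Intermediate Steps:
a(y, h) = ⅖ (a(y, h) = 2*(⅕) = ⅖)
v = 22/5 (v = (5 + ⅖) - 1 = 27/5 - 1 = 22/5 ≈ 4.4000)
X(J) = 7/5 (X(J) = -3 + 22/5 = 7/5)
(A*28)*X(-2) = (36*28)*(7/5) = 1008*(7/5) = 7056/5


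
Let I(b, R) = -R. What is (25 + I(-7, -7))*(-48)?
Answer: -1536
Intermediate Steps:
(25 + I(-7, -7))*(-48) = (25 - 1*(-7))*(-48) = (25 + 7)*(-48) = 32*(-48) = -1536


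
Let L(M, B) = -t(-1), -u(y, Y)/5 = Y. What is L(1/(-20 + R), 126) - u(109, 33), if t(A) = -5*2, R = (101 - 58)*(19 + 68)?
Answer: 175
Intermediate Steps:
R = 3741 (R = 43*87 = 3741)
u(y, Y) = -5*Y
t(A) = -10
L(M, B) = 10 (L(M, B) = -1*(-10) = 10)
L(1/(-20 + R), 126) - u(109, 33) = 10 - (-5)*33 = 10 - 1*(-165) = 10 + 165 = 175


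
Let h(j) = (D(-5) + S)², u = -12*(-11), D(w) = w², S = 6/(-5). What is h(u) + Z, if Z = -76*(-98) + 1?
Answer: 200386/25 ≈ 8015.4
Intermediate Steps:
S = -6/5 (S = 6*(-⅕) = -6/5 ≈ -1.2000)
u = 132
h(j) = 14161/25 (h(j) = ((-5)² - 6/5)² = (25 - 6/5)² = (119/5)² = 14161/25)
Z = 7449 (Z = 7448 + 1 = 7449)
h(u) + Z = 14161/25 + 7449 = 200386/25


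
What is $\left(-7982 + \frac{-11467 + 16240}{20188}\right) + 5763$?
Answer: $- \frac{44792399}{20188} \approx -2218.8$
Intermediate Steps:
$\left(-7982 + \frac{-11467 + 16240}{20188}\right) + 5763 = \left(-7982 + 4773 \cdot \frac{1}{20188}\right) + 5763 = \left(-7982 + \frac{4773}{20188}\right) + 5763 = - \frac{161135843}{20188} + 5763 = - \frac{44792399}{20188}$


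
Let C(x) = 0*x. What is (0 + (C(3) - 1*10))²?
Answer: 100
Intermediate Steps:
C(x) = 0
(0 + (C(3) - 1*10))² = (0 + (0 - 1*10))² = (0 + (0 - 10))² = (0 - 10)² = (-10)² = 100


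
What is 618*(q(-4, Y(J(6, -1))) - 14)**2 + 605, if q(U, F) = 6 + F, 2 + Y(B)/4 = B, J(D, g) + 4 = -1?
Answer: 801533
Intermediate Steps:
J(D, g) = -5 (J(D, g) = -4 - 1 = -5)
Y(B) = -8 + 4*B
618*(q(-4, Y(J(6, -1))) - 14)**2 + 605 = 618*((6 + (-8 + 4*(-5))) - 14)**2 + 605 = 618*((6 + (-8 - 20)) - 14)**2 + 605 = 618*((6 - 28) - 14)**2 + 605 = 618*(-22 - 14)**2 + 605 = 618*(-36)**2 + 605 = 618*1296 + 605 = 800928 + 605 = 801533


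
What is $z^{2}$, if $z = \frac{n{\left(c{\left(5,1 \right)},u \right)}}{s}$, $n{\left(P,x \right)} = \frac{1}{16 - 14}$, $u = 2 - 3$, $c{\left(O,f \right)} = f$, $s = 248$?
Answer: $\frac{1}{246016} \approx 4.0648 \cdot 10^{-6}$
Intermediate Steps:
$u = -1$ ($u = 2 - 3 = -1$)
$n{\left(P,x \right)} = \frac{1}{2}$
$z = \frac{1}{496}$ ($z = \frac{1}{2 \cdot 248} = \frac{1}{2} \cdot \frac{1}{248} = \frac{1}{496} \approx 0.0020161$)
$z^{2} = \left(\frac{1}{496}\right)^{2} = \frac{1}{246016}$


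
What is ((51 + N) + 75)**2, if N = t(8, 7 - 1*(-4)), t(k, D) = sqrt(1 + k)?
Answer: 16641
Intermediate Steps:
N = 3 (N = sqrt(1 + 8) = sqrt(9) = 3)
((51 + N) + 75)**2 = ((51 + 3) + 75)**2 = (54 + 75)**2 = 129**2 = 16641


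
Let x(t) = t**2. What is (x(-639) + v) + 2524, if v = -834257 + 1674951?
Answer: 1251539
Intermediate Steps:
v = 840694
(x(-639) + v) + 2524 = ((-639)**2 + 840694) + 2524 = (408321 + 840694) + 2524 = 1249015 + 2524 = 1251539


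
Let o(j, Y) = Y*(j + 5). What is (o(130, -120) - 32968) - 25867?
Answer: -75035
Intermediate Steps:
o(j, Y) = Y*(5 + j)
(o(130, -120) - 32968) - 25867 = (-120*(5 + 130) - 32968) - 25867 = (-120*135 - 32968) - 25867 = (-16200 - 32968) - 25867 = -49168 - 25867 = -75035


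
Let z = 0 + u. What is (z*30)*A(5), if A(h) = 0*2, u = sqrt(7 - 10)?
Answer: 0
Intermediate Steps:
u = I*sqrt(3) (u = sqrt(-3) = I*sqrt(3) ≈ 1.732*I)
A(h) = 0
z = I*sqrt(3) (z = 0 + I*sqrt(3) = I*sqrt(3) ≈ 1.732*I)
(z*30)*A(5) = ((I*sqrt(3))*30)*0 = (30*I*sqrt(3))*0 = 0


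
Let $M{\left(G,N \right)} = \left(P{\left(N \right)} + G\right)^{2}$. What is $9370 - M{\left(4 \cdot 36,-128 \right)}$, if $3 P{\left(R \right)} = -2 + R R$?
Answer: $- \frac{282626266}{9} \approx -3.1403 \cdot 10^{7}$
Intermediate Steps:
$P{\left(R \right)} = - \frac{2}{3} + \frac{R^{2}}{3}$ ($P{\left(R \right)} = \frac{-2 + R R}{3} = \frac{-2 + R^{2}}{3} = - \frac{2}{3} + \frac{R^{2}}{3}$)
$M{\left(G,N \right)} = \left(- \frac{2}{3} + G + \frac{N^{2}}{3}\right)^{2}$ ($M{\left(G,N \right)} = \left(\left(- \frac{2}{3} + \frac{N^{2}}{3}\right) + G\right)^{2} = \left(- \frac{2}{3} + G + \frac{N^{2}}{3}\right)^{2}$)
$9370 - M{\left(4 \cdot 36,-128 \right)} = 9370 - \frac{\left(-2 + \left(-128\right)^{2} + 3 \cdot 4 \cdot 36\right)^{2}}{9} = 9370 - \frac{\left(-2 + 16384 + 3 \cdot 144\right)^{2}}{9} = 9370 - \frac{\left(-2 + 16384 + 432\right)^{2}}{9} = 9370 - \frac{16814^{2}}{9} = 9370 - \frac{1}{9} \cdot 282710596 = 9370 - \frac{282710596}{9} = - \frac{282626266}{9}$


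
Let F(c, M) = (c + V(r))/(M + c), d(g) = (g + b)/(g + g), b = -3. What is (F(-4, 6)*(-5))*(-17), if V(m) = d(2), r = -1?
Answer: -1445/8 ≈ -180.63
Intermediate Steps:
d(g) = (-3 + g)/(2*g) (d(g) = (g - 3)/(g + g) = (-3 + g)/((2*g)) = (-3 + g)*(1/(2*g)) = (-3 + g)/(2*g))
V(m) = -¼ (V(m) = (½)*(-3 + 2)/2 = (½)*(½)*(-1) = -¼)
F(c, M) = (-¼ + c)/(M + c) (F(c, M) = (c - ¼)/(M + c) = (-¼ + c)/(M + c))
(F(-4, 6)*(-5))*(-17) = (((-¼ - 4)/(6 - 4))*(-5))*(-17) = ((-17/4/2)*(-5))*(-17) = (((½)*(-17/4))*(-5))*(-17) = -17/8*(-5)*(-17) = (85/8)*(-17) = -1445/8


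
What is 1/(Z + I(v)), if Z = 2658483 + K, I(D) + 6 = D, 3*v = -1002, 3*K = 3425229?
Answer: 1/3799886 ≈ 2.6317e-7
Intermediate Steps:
K = 1141743 (K = (⅓)*3425229 = 1141743)
v = -334 (v = (⅓)*(-1002) = -334)
I(D) = -6 + D
Z = 3800226 (Z = 2658483 + 1141743 = 3800226)
1/(Z + I(v)) = 1/(3800226 + (-6 - 334)) = 1/(3800226 - 340) = 1/3799886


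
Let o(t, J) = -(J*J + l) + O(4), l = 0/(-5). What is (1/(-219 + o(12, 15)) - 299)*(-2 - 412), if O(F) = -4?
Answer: 27728271/224 ≈ 1.2379e+5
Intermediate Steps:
l = 0 (l = 0*(-⅕) = 0)
o(t, J) = -4 - J² (o(t, J) = -(J*J + 0) - 4 = -(J² + 0) - 4 = -J² - 4 = -4 - J²)
(1/(-219 + o(12, 15)) - 299)*(-2 - 412) = (1/(-219 + (-4 - 1*15²)) - 299)*(-2 - 412) = (1/(-219 + (-4 - 1*225)) - 299)*(-414) = (1/(-219 + (-4 - 225)) - 299)*(-414) = (1/(-219 - 229) - 299)*(-414) = (1/(-448) - 299)*(-414) = (-1/448 - 299)*(-414) = -133953/448*(-414) = 27728271/224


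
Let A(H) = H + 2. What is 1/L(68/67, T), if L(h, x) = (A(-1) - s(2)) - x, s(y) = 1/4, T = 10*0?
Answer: 4/3 ≈ 1.3333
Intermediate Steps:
T = 0
s(y) = ¼
A(H) = 2 + H
L(h, x) = ¾ - x (L(h, x) = ((2 - 1) - 1*¼) - x = (1 - ¼) - x = ¾ - x)
1/L(68/67, T) = 1/(¾ - 1*0) = 1/(¾ + 0) = 1/(¾) = 4/3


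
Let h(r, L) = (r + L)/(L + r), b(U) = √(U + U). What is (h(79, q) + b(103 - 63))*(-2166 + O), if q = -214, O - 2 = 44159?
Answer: 41995 + 167980*√5 ≈ 4.1761e+5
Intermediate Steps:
O = 44161 (O = 2 + 44159 = 44161)
b(U) = √2*√U (b(U) = √(2*U) = √2*√U)
h(r, L) = 1 (h(r, L) = (L + r)/(L + r) = 1)
(h(79, q) + b(103 - 63))*(-2166 + O) = (1 + √2*√(103 - 63))*(-2166 + 44161) = (1 + √2*√40)*41995 = (1 + √2*(2*√10))*41995 = (1 + 4*√5)*41995 = 41995 + 167980*√5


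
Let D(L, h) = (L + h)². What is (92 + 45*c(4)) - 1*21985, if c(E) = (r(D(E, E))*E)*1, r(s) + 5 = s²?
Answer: 714487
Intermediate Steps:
r(s) = -5 + s²
c(E) = E*(-5 + 16*E⁴) (c(E) = ((-5 + ((E + E)²)²)*E)*1 = ((-5 + ((2*E)²)²)*E)*1 = ((-5 + (4*E²)²)*E)*1 = ((-5 + 16*E⁴)*E)*1 = (E*(-5 + 16*E⁴))*1 = E*(-5 + 16*E⁴))
(92 + 45*c(4)) - 1*21985 = (92 + 45*(4*(-5 + 16*4⁴))) - 1*21985 = (92 + 45*(4*(-5 + 16*256))) - 21985 = (92 + 45*(4*(-5 + 4096))) - 21985 = (92 + 45*(4*4091)) - 21985 = (92 + 45*16364) - 21985 = (92 + 736380) - 21985 = 736472 - 21985 = 714487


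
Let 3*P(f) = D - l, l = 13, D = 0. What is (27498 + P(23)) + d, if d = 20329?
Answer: 143468/3 ≈ 47823.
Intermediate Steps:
P(f) = -13/3 (P(f) = (0 - 1*13)/3 = (0 - 13)/3 = (1/3)*(-13) = -13/3)
(27498 + P(23)) + d = (27498 - 13/3) + 20329 = 82481/3 + 20329 = 143468/3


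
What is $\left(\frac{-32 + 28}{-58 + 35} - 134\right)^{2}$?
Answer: $\frac{9474084}{529} \approx 17909.0$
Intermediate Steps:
$\left(\frac{-32 + 28}{-58 + 35} - 134\right)^{2} = \left(- \frac{4}{-23} - 134\right)^{2} = \left(\left(-4\right) \left(- \frac{1}{23}\right) - 134\right)^{2} = \left(\frac{4}{23} - 134\right)^{2} = \left(- \frac{3078}{23}\right)^{2} = \frac{9474084}{529}$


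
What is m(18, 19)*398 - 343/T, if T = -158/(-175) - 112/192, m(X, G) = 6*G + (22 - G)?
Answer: 30525486/671 ≈ 45493.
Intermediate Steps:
m(X, G) = 22 + 5*G
T = 671/2100 (T = -158*(-1/175) - 112*1/192 = 158/175 - 7/12 = 671/2100 ≈ 0.31952)
m(18, 19)*398 - 343/T = (22 + 5*19)*398 - 343/671/2100 = (22 + 95)*398 - 343*2100/671 = 117*398 - 720300/671 = 46566 - 720300/671 = 30525486/671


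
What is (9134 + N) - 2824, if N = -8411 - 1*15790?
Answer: -17891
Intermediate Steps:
N = -24201 (N = -8411 - 15790 = -24201)
(9134 + N) - 2824 = (9134 - 24201) - 2824 = -15067 - 2824 = -17891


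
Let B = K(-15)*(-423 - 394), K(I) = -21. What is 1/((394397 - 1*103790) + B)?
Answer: 1/307764 ≈ 3.2492e-6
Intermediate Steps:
B = 17157 (B = -21*(-423 - 394) = -21*(-817) = 17157)
1/((394397 - 1*103790) + B) = 1/((394397 - 1*103790) + 17157) = 1/((394397 - 103790) + 17157) = 1/(290607 + 17157) = 1/307764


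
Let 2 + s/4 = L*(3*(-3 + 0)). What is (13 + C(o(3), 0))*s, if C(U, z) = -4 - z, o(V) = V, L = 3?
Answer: -1044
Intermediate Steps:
s = -116 (s = -8 + 4*(3*(3*(-3 + 0))) = -8 + 4*(3*(3*(-3))) = -8 + 4*(3*(-9)) = -8 + 4*(-27) = -8 - 108 = -116)
(13 + C(o(3), 0))*s = (13 + (-4 - 1*0))*(-116) = (13 + (-4 + 0))*(-116) = (13 - 4)*(-116) = 9*(-116) = -1044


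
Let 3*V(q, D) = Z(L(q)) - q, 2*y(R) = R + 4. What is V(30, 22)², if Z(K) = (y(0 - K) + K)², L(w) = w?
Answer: 67081/9 ≈ 7453.4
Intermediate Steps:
y(R) = 2 + R/2 (y(R) = (R + 4)/2 = (4 + R)/2 = 2 + R/2)
Z(K) = (2 + K/2)² (Z(K) = ((2 + (0 - K)/2) + K)² = ((2 + (-K)/2) + K)² = ((2 - K/2) + K)² = (2 + K/2)²)
V(q, D) = -q/3 + (4 + q)²/12 (V(q, D) = ((4 + q)²/4 - q)/3 = (-q + (4 + q)²/4)/3 = -q/3 + (4 + q)²/12)
V(30, 22)² = (-⅓*30 + (4 + 30)²/12)² = (-10 + (1/12)*34²)² = (-10 + (1/12)*1156)² = (-10 + 289/3)² = (259/3)² = 67081/9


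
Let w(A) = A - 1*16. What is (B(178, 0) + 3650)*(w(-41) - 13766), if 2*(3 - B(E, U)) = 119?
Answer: -99345901/2 ≈ -4.9673e+7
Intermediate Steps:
B(E, U) = -113/2 (B(E, U) = 3 - 1/2*119 = 3 - 119/2 = -113/2)
w(A) = -16 + A (w(A) = A - 16 = -16 + A)
(B(178, 0) + 3650)*(w(-41) - 13766) = (-113/2 + 3650)*((-16 - 41) - 13766) = 7187*(-57 - 13766)/2 = (7187/2)*(-13823) = -99345901/2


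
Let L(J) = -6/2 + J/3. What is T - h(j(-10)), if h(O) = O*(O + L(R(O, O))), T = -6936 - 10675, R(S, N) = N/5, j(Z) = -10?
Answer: -53243/3 ≈ -17748.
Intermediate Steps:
R(S, N) = N/5 (R(S, N) = N*(1/5) = N/5)
T = -17611
L(J) = -3 + J/3 (L(J) = -6*1/2 + J*(1/3) = -3 + J/3)
h(O) = O*(-3 + 16*O/15) (h(O) = O*(O + (-3 + (O/5)/3)) = O*(O + (-3 + O/15)) = O*(-3 + 16*O/15))
T - h(j(-10)) = -17611 - (-10)*(-45 + 16*(-10))/15 = -17611 - (-10)*(-45 - 160)/15 = -17611 - (-10)*(-205)/15 = -17611 - 1*410/3 = -17611 - 410/3 = -53243/3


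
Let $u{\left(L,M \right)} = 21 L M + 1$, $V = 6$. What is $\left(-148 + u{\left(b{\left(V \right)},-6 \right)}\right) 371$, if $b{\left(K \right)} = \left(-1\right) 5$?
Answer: $179193$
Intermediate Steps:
$b{\left(K \right)} = -5$
$u{\left(L,M \right)} = 1 + 21 L M$ ($u{\left(L,M \right)} = 21 L M + 1 = 1 + 21 L M$)
$\left(-148 + u{\left(b{\left(V \right)},-6 \right)}\right) 371 = \left(-148 + \left(1 + 21 \left(-5\right) \left(-6\right)\right)\right) 371 = \left(-148 + \left(1 + 630\right)\right) 371 = \left(-148 + 631\right) 371 = 483 \cdot 371 = 179193$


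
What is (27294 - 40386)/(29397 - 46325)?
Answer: 3273/4232 ≈ 0.77339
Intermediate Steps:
(27294 - 40386)/(29397 - 46325) = -13092/(-16928) = -13092*(-1/16928) = 3273/4232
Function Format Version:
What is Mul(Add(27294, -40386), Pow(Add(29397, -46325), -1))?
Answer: Rational(3273, 4232) ≈ 0.77339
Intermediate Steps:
Mul(Add(27294, -40386), Pow(Add(29397, -46325), -1)) = Mul(-13092, Pow(-16928, -1)) = Mul(-13092, Rational(-1, 16928)) = Rational(3273, 4232)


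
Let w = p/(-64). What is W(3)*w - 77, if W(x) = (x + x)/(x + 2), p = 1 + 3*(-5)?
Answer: -6139/80 ≈ -76.738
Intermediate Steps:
p = -14 (p = 1 - 15 = -14)
W(x) = 2*x/(2 + x) (W(x) = (2*x)/(2 + x) = 2*x/(2 + x))
w = 7/32 (w = -14/(-64) = -14*(-1/64) = 7/32 ≈ 0.21875)
W(3)*w - 77 = (2*3/(2 + 3))*(7/32) - 77 = (2*3/5)*(7/32) - 77 = (2*3*(1/5))*(7/32) - 77 = (6/5)*(7/32) - 77 = 21/80 - 77 = -6139/80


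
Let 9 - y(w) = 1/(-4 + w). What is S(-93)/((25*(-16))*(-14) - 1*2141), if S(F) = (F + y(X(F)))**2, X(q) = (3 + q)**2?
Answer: 462488404225/226720902144 ≈ 2.0399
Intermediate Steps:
y(w) = 9 - 1/(-4 + w)
S(F) = (F + (-37 + 9*(3 + F)**2)/(-4 + (3 + F)**2))**2
S(-93)/((25*(-16))*(-14) - 1*2141) = ((-37 + 9*(3 - 93)**2 - 93*(-4 + (3 - 93)**2))**2/(-4 + (3 - 93)**2)**2)/((25*(-16))*(-14) - 1*2141) = ((-37 + 9*(-90)**2 - 93*(-4 + (-90)**2))**2/(-4 + (-90)**2)**2)/(-400*(-14) - 2141) = ((-37 + 9*8100 - 93*(-4 + 8100))**2/(-4 + 8100)**2)/(5600 - 2141) = ((-37 + 72900 - 93*8096)**2/8096**2)/3459 = ((-37 + 72900 - 752928)**2/65545216)*(1/3459) = ((1/65545216)*(-680065)**2)*(1/3459) = ((1/65545216)*462488404225)*(1/3459) = (462488404225/65545216)*(1/3459) = 462488404225/226720902144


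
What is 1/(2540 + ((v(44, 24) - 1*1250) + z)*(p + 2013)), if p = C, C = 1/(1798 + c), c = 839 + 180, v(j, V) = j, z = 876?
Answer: -939/621383360 ≈ -1.5111e-6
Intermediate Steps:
c = 1019
C = 1/2817 (C = 1/(1798 + 1019) = 1/2817 ≈ 0.00035499)
p = 1/2817 ≈ 0.00035499
1/(2540 + ((v(44, 24) - 1*1250) + z)*(p + 2013)) = 1/(2540 + ((44 - 1*1250) + 876)*(1/2817 + 2013)) = 1/(2540 + ((44 - 1250) + 876)*(5670622/2817)) = 1/(2540 + (-1206 + 876)*(5670622/2817)) = 1/(2540 - 330*5670622/2817) = 1/(2540 - 623768420/939) = 1/(-621383360/939) = -939/621383360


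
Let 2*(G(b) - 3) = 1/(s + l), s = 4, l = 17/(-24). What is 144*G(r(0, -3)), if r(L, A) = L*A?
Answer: 35856/79 ≈ 453.87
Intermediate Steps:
l = -17/24 (l = 17*(-1/24) = -17/24 ≈ -0.70833)
r(L, A) = A*L
G(b) = 249/79 (G(b) = 3 + 1/(2*(4 - 17/24)) = 3 + 1/(2*(79/24)) = 3 + (1/2)*(24/79) = 3 + 12/79 = 249/79)
144*G(r(0, -3)) = 144*(249/79) = 35856/79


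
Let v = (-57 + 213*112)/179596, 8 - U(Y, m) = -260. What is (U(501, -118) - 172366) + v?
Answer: -30908088609/179596 ≈ -1.7210e+5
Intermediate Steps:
U(Y, m) = 268 (U(Y, m) = 8 - 1*(-260) = 8 + 260 = 268)
v = 23799/179596 (v = (-57 + 23856)*(1/179596) = 23799*(1/179596) = 23799/179596 ≈ 0.13251)
(U(501, -118) - 172366) + v = (268 - 172366) + 23799/179596 = -172098 + 23799/179596 = -30908088609/179596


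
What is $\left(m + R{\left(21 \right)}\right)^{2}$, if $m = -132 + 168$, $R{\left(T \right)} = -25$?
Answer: $121$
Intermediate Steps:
$m = 36$
$\left(m + R{\left(21 \right)}\right)^{2} = \left(36 - 25\right)^{2} = 11^{2} = 121$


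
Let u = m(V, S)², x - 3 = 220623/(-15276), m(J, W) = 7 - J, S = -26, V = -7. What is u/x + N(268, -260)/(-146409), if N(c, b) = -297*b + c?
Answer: -150635705408/8530520385 ≈ -17.658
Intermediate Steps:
N(c, b) = c - 297*b
x = -58265/5092 (x = 3 + 220623/(-15276) = 3 + 220623*(-1/15276) = 3 - 73541/5092 = -58265/5092 ≈ -11.442)
u = 196 (u = (7 - 1*(-7))² = (7 + 7)² = 14² = 196)
u/x + N(268, -260)/(-146409) = 196/(-58265/5092) + (268 - 297*(-260))/(-146409) = 196*(-5092/58265) + (268 + 77220)*(-1/146409) = -998032/58265 + 77488*(-1/146409) = -998032/58265 - 77488/146409 = -150635705408/8530520385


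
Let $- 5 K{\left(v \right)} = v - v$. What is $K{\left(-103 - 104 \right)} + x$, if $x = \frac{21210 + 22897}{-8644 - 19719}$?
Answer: $- \frac{44107}{28363} \approx -1.5551$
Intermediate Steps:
$K{\left(v \right)} = 0$ ($K{\left(v \right)} = - \frac{v - v}{5} = \left(- \frac{1}{5}\right) 0 = 0$)
$x = - \frac{44107}{28363}$ ($x = \frac{44107}{-28363} = 44107 \left(- \frac{1}{28363}\right) = - \frac{44107}{28363} \approx -1.5551$)
$K{\left(-103 - 104 \right)} + x = 0 - \frac{44107}{28363} = - \frac{44107}{28363}$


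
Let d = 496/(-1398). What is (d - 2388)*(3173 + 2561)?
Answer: -9572683640/699 ≈ -1.3695e+7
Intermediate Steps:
d = -248/699 (d = 496*(-1/1398) = -248/699 ≈ -0.35479)
(d - 2388)*(3173 + 2561) = (-248/699 - 2388)*(3173 + 2561) = -1669460/699*5734 = -9572683640/699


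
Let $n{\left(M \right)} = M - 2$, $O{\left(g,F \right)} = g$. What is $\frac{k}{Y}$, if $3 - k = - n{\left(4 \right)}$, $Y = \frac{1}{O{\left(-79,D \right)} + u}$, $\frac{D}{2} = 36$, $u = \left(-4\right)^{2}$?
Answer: $-315$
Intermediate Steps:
$u = 16$
$D = 72$ ($D = 2 \cdot 36 = 72$)
$n{\left(M \right)} = -2 + M$
$Y = - \frac{1}{63}$ ($Y = \frac{1}{-79 + 16} = \frac{1}{-63} = - \frac{1}{63} \approx -0.015873$)
$k = 5$ ($k = 3 - - (-2 + 4) = 3 - \left(-1\right) 2 = 3 - -2 = 3 + 2 = 5$)
$\frac{k}{Y} = \frac{5}{- \frac{1}{63}} = 5 \left(-63\right) = -315$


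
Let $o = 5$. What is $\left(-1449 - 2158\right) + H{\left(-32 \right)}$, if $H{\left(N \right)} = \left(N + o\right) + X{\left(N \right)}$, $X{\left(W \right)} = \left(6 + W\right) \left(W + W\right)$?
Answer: $-1970$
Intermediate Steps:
$X{\left(W \right)} = 2 W \left(6 + W\right)$ ($X{\left(W \right)} = \left(6 + W\right) 2 W = 2 W \left(6 + W\right)$)
$H{\left(N \right)} = 5 + N + 2 N \left(6 + N\right)$ ($H{\left(N \right)} = \left(N + 5\right) + 2 N \left(6 + N\right) = \left(5 + N\right) + 2 N \left(6 + N\right) = 5 + N + 2 N \left(6 + N\right)$)
$\left(-1449 - 2158\right) + H{\left(-32 \right)} = \left(-1449 - 2158\right) + \left(5 - 32 + 2 \left(-32\right) \left(6 - 32\right)\right) = -3607 + \left(5 - 32 + 2 \left(-32\right) \left(-26\right)\right) = -3607 + \left(5 - 32 + 1664\right) = -3607 + 1637 = -1970$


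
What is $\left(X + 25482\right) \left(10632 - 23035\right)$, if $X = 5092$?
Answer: $-379209322$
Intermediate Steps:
$\left(X + 25482\right) \left(10632 - 23035\right) = \left(5092 + 25482\right) \left(10632 - 23035\right) = 30574 \left(-12403\right) = -379209322$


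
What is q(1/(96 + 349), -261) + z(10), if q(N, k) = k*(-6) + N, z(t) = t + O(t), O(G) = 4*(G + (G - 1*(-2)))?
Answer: 740481/445 ≈ 1664.0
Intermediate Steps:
O(G) = 8 + 8*G (O(G) = 4*(G + (G + 2)) = 4*(G + (2 + G)) = 4*(2 + 2*G) = 8 + 8*G)
z(t) = 8 + 9*t (z(t) = t + (8 + 8*t) = 8 + 9*t)
q(N, k) = N - 6*k (q(N, k) = -6*k + N = N - 6*k)
q(1/(96 + 349), -261) + z(10) = (1/(96 + 349) - 6*(-261)) + (8 + 9*10) = (1/445 + 1566) + (8 + 90) = (1/445 + 1566) + 98 = 696871/445 + 98 = 740481/445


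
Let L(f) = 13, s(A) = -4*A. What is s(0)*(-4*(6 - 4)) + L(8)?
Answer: 13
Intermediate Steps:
s(0)*(-4*(6 - 4)) + L(8) = (-4*0)*(-4*(6 - 4)) + 13 = 0*(-4*2) + 13 = 0*(-8) + 13 = 0 + 13 = 13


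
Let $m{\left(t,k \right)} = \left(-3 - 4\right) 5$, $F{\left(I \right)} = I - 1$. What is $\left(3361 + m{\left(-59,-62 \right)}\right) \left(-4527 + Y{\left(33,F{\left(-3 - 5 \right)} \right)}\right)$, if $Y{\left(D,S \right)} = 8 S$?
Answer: $-15296274$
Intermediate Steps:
$F{\left(I \right)} = -1 + I$
$m{\left(t,k \right)} = -35$ ($m{\left(t,k \right)} = \left(-7\right) 5 = -35$)
$\left(3361 + m{\left(-59,-62 \right)}\right) \left(-4527 + Y{\left(33,F{\left(-3 - 5 \right)} \right)}\right) = \left(3361 - 35\right) \left(-4527 + 8 \left(-1 - 8\right)\right) = 3326 \left(-4527 + 8 \left(-1 - 8\right)\right) = 3326 \left(-4527 + 8 \left(-9\right)\right) = 3326 \left(-4527 - 72\right) = 3326 \left(-4599\right) = -15296274$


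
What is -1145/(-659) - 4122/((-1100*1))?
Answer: 1987949/362450 ≈ 5.4848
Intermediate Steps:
-1145/(-659) - 4122/((-1100*1)) = -1145*(-1/659) - 4122/(-1100) = 1145/659 - 4122*(-1/1100) = 1145/659 + 2061/550 = 1987949/362450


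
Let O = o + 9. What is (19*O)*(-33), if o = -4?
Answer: -3135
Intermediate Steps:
O = 5 (O = -4 + 9 = 5)
(19*O)*(-33) = (19*5)*(-33) = 95*(-33) = -3135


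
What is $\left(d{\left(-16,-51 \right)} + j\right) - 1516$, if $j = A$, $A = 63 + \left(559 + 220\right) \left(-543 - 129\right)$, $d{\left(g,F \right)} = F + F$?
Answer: $-525043$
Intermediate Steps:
$d{\left(g,F \right)} = 2 F$
$A = -523425$ ($A = 63 + 779 \left(-672\right) = 63 - 523488 = -523425$)
$j = -523425$
$\left(d{\left(-16,-51 \right)} + j\right) - 1516 = \left(2 \left(-51\right) - 523425\right) - 1516 = \left(-102 - 523425\right) - 1516 = -523527 - 1516 = -525043$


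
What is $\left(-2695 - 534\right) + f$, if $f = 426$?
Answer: $-2803$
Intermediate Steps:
$\left(-2695 - 534\right) + f = \left(-2695 - 534\right) + 426 = -3229 + 426 = -2803$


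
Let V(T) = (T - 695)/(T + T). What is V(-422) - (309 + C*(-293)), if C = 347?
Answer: 85550645/844 ≈ 1.0136e+5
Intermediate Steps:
V(T) = (-695 + T)/(2*T) (V(T) = (-695 + T)/((2*T)) = (-695 + T)*(1/(2*T)) = (-695 + T)/(2*T))
V(-422) - (309 + C*(-293)) = (1/2)*(-695 - 422)/(-422) - (309 + 347*(-293)) = (1/2)*(-1/422)*(-1117) - (309 - 101671) = 1117/844 - 1*(-101362) = 1117/844 + 101362 = 85550645/844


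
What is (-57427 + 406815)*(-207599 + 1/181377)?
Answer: -13155745283200936/181377 ≈ -7.2533e+10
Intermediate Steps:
(-57427 + 406815)*(-207599 + 1/181377) = 349388*(-207599 + 1/181377) = 349388*(-37653683822/181377) = -13155745283200936/181377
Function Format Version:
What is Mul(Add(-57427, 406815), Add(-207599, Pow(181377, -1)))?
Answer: Rational(-13155745283200936, 181377) ≈ -7.2533e+10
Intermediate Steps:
Mul(Add(-57427, 406815), Add(-207599, Pow(181377, -1))) = Mul(349388, Add(-207599, Rational(1, 181377))) = Mul(349388, Rational(-37653683822, 181377)) = Rational(-13155745283200936, 181377)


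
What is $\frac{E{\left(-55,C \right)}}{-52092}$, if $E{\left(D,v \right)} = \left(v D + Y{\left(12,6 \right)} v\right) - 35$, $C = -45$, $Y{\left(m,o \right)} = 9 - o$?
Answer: $- \frac{2305}{52092} \approx -0.044249$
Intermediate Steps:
$E{\left(D,v \right)} = -35 + 3 v + D v$ ($E{\left(D,v \right)} = \left(v D + \left(9 - 6\right) v\right) - 35 = \left(D v + \left(9 - 6\right) v\right) - 35 = \left(D v + 3 v\right) - 35 = \left(3 v + D v\right) - 35 = -35 + 3 v + D v$)
$\frac{E{\left(-55,C \right)}}{-52092} = \frac{-35 + 3 \left(-45\right) - -2475}{-52092} = \left(-35 - 135 + 2475\right) \left(- \frac{1}{52092}\right) = 2305 \left(- \frac{1}{52092}\right) = - \frac{2305}{52092}$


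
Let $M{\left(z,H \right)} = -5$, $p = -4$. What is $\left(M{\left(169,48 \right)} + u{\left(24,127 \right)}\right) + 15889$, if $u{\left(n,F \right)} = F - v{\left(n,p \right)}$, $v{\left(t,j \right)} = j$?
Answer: $16015$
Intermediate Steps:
$u{\left(n,F \right)} = 4 + F$ ($u{\left(n,F \right)} = F - -4 = F + 4 = 4 + F$)
$\left(M{\left(169,48 \right)} + u{\left(24,127 \right)}\right) + 15889 = \left(-5 + \left(4 + 127\right)\right) + 15889 = \left(-5 + 131\right) + 15889 = 126 + 15889 = 16015$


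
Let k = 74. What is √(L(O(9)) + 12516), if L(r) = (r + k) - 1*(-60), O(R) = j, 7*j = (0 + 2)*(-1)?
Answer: 2*√154959/7 ≈ 112.47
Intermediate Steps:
j = -2/7 (j = ((0 + 2)*(-1))/7 = (2*(-1))/7 = (⅐)*(-2) = -2/7 ≈ -0.28571)
O(R) = -2/7
L(r) = 134 + r (L(r) = (r + 74) - 1*(-60) = (74 + r) + 60 = 134 + r)
√(L(O(9)) + 12516) = √((134 - 2/7) + 12516) = √(936/7 + 12516) = √(88548/7) = 2*√154959/7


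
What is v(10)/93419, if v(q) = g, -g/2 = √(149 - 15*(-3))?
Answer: -2*√194/93419 ≈ -0.00029819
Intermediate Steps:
g = -2*√194 (g = -2*√(149 - 15*(-3)) = -2*√(149 + 45) = -2*√194 ≈ -27.857)
v(q) = -2*√194
v(10)/93419 = -2*√194/93419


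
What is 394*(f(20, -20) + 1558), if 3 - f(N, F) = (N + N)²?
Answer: -15366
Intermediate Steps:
f(N, F) = 3 - 4*N² (f(N, F) = 3 - (N + N)² = 3 - (2*N)² = 3 - 4*N²)
394*(f(20, -20) + 1558) = 394*((3 - 4*20²) + 1558) = 394*((3 - 4*400) + 1558) = 394*((3 - 1600) + 1558) = 394*(-1597 + 1558) = 394*(-39) = -15366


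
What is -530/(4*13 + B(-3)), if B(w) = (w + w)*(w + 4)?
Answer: -265/23 ≈ -11.522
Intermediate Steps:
B(w) = 2*w*(4 + w) (B(w) = (2*w)*(4 + w) = 2*w*(4 + w))
-530/(4*13 + B(-3)) = -530/(4*13 + 2*(-3)*(4 - 3)) = -530/(52 + 2*(-3)*1) = -530/(52 - 6) = -530/46 = -530*1/46 = -265/23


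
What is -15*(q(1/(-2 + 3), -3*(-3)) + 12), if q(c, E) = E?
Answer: -315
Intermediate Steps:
-15*(q(1/(-2 + 3), -3*(-3)) + 12) = -15*(-3*(-3) + 12) = -15*(9 + 12) = -15*21 = -315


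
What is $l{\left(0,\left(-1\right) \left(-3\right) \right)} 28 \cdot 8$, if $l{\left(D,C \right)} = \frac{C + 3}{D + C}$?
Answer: $448$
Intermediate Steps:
$l{\left(D,C \right)} = \frac{3 + C}{C + D}$
$l{\left(0,\left(-1\right) \left(-3\right) \right)} 28 \cdot 8 = \frac{3 - -3}{\left(-1\right) \left(-3\right) + 0} \cdot 28 \cdot 8 = \frac{3 + 3}{3 + 0} \cdot 28 \cdot 8 = \frac{1}{3} \cdot 6 \cdot 28 \cdot 8 = 2 \cdot 28 \cdot 8 = 56 \cdot 8 = 448$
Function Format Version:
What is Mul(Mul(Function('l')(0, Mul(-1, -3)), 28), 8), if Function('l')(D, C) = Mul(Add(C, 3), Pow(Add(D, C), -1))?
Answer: 448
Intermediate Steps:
Function('l')(D, C) = Mul(Pow(Add(C, D), -1), Add(3, C)) (Function('l')(D, C) = Mul(Add(3, C), Pow(Add(C, D), -1)) = Mul(Pow(Add(C, D), -1), Add(3, C)))
Mul(Mul(Function('l')(0, Mul(-1, -3)), 28), 8) = Mul(Mul(Mul(Pow(Add(Mul(-1, -3), 0), -1), Add(3, Mul(-1, -3))), 28), 8) = Mul(Mul(Mul(Pow(Add(3, 0), -1), Add(3, 3)), 28), 8) = Mul(Mul(Mul(Pow(3, -1), 6), 28), 8) = Mul(Mul(Mul(Rational(1, 3), 6), 28), 8) = Mul(Mul(2, 28), 8) = Mul(56, 8) = 448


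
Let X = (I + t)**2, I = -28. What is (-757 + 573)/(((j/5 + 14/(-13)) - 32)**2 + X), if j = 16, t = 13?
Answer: -777400/4721989 ≈ -0.16463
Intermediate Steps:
X = 225 (X = (-28 + 13)**2 = (-15)**2 = 225)
(-757 + 573)/(((j/5 + 14/(-13)) - 32)**2 + X) = (-757 + 573)/(((16/5 + 14/(-13)) - 32)**2 + 225) = -184/(((16*(1/5) + 14*(-1/13)) - 32)**2 + 225) = -184/(((16/5 - 14/13) - 32)**2 + 225) = -184/((138/65 - 32)**2 + 225) = -184/((-1942/65)**2 + 225) = -184/(3771364/4225 + 225) = -184/4721989/4225 = -184*4225/4721989 = -777400/4721989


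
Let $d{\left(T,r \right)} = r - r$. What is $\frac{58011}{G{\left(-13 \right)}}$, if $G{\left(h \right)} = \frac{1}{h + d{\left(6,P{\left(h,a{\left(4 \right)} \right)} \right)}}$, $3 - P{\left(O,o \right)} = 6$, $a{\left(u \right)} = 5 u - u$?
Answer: $-754143$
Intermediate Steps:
$a{\left(u \right)} = 4 u$
$P{\left(O,o \right)} = -3$ ($P{\left(O,o \right)} = 3 - 6 = -3$)
$d{\left(T,r \right)} = 0$
$G{\left(h \right)} = \frac{1}{h}$ ($G{\left(h \right)} = \frac{1}{h + 0} = \frac{1}{h}$)
$\frac{58011}{G{\left(-13 \right)}} = \frac{58011}{\frac{1}{-13}} = \frac{58011}{- \frac{1}{13}} = 58011 \left(-13\right) = -754143$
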